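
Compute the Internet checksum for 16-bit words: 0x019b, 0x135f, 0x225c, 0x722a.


Sum all words (with carry folding):
+ 0x019b = 0x019b
+ 0x135f = 0x14fa
+ 0x225c = 0x3756
+ 0x722a = 0xa980
One's complement: ~0xa980
Checksum = 0x567f


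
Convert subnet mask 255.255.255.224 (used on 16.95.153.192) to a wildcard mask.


Subnet mask: 255.255.255.224
Wildcard = 255.255.255.255 - subnet mask
255 - 255 = 0
255 - 255 = 0
255 - 255 = 0
255 - 224 = 31
Wildcard: 0.0.0.31


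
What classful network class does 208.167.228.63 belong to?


First octet: 208
Binary: 11010000
110xxxxx -> Class C (192-223)
Class C, default mask 255.255.255.0 (/24)


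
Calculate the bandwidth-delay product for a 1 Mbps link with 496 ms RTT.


BDP = bandwidth * RTT
= 1 Mbps * 496 ms
= 1 * 1e6 * 496 / 1000 bits
= 496000 bits
= 62000 bytes
= 60.5469 KB
BDP = 496000 bits (62000 bytes)


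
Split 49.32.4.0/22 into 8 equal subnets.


New prefix = 22 + 3 = 25
Each subnet has 128 addresses
  49.32.4.0/25
  49.32.4.128/25
  49.32.5.0/25
  49.32.5.128/25
  49.32.6.0/25
  49.32.6.128/25
  49.32.7.0/25
  49.32.7.128/25
Subnets: 49.32.4.0/25, 49.32.4.128/25, 49.32.5.0/25, 49.32.5.128/25, 49.32.6.0/25, 49.32.6.128/25, 49.32.7.0/25, 49.32.7.128/25


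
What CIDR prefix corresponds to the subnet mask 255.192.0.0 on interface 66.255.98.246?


Binary: 11111111.11000000.00000000.00000000
Count leading 1s
Prefix: /10


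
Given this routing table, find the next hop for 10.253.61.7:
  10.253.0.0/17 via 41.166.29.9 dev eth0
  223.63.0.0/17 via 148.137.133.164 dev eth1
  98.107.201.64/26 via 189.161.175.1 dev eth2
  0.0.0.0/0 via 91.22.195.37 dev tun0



Longest prefix match for 10.253.61.7:
  /17 10.253.0.0: MATCH
  /17 223.63.0.0: no
  /26 98.107.201.64: no
  /0 0.0.0.0: MATCH
Selected: next-hop 41.166.29.9 via eth0 (matched /17)


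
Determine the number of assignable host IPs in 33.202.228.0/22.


Host bits = 32 - 22 = 10
Total addresses = 2^10 = 1024
Usable = total - 2 (network and broadcast)
Usable hosts: 1022


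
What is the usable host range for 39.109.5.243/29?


Network: 39.109.5.240
Broadcast: 39.109.5.247
First usable = network + 1
Last usable = broadcast - 1
Range: 39.109.5.241 to 39.109.5.246


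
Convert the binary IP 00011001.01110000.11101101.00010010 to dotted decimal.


00011001 = 25
01110000 = 112
11101101 = 237
00010010 = 18
IP: 25.112.237.18


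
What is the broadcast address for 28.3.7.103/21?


Network: 28.3.0.0/21
Host bits = 11
Set all host bits to 1:
Broadcast: 28.3.7.255


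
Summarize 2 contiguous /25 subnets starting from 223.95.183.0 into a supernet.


Original prefix: /25
Number of subnets: 2 = 2^1
New prefix = 25 - 1 = 24
Supernet: 223.95.183.0/24


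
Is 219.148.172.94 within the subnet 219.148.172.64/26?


Subnet network: 219.148.172.64
Test IP AND mask: 219.148.172.64
Yes, 219.148.172.94 is in 219.148.172.64/26


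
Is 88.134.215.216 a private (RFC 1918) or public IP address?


RFC 1918 private ranges:
  10.0.0.0/8 (10.0.0.0 - 10.255.255.255)
  172.16.0.0/12 (172.16.0.0 - 172.31.255.255)
  192.168.0.0/16 (192.168.0.0 - 192.168.255.255)
Public (not in any RFC 1918 range)


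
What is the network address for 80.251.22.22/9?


IP:   01010000.11111011.00010110.00010110
Mask: 11111111.10000000.00000000.00000000
AND operation:
Net:  01010000.10000000.00000000.00000000
Network: 80.128.0.0/9


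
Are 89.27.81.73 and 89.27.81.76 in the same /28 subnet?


Mask: 255.255.255.240
89.27.81.73 AND mask = 89.27.81.64
89.27.81.76 AND mask = 89.27.81.64
Yes, same subnet (89.27.81.64)


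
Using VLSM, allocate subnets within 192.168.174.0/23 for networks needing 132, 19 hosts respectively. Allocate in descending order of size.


132 hosts -> /24 (254 usable): 192.168.174.0/24
19 hosts -> /27 (30 usable): 192.168.175.0/27
Allocation: 192.168.174.0/24 (132 hosts, 254 usable); 192.168.175.0/27 (19 hosts, 30 usable)


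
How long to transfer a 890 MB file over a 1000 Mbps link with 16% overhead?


Effective throughput = 1000 * (1 - 16/100) = 840 Mbps
File size in Mb = 890 * 8 = 7120 Mb
Time = 7120 / 840
Time = 8.4762 seconds


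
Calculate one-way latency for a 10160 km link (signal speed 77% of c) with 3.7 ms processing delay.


Speed = 0.77 * 3e5 km/s = 231000 km/s
Propagation delay = 10160 / 231000 = 0.044 s = 43.9827 ms
Processing delay = 3.7 ms
Total one-way latency = 47.6827 ms


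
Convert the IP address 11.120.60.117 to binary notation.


11 = 00001011
120 = 01111000
60 = 00111100
117 = 01110101
Binary: 00001011.01111000.00111100.01110101


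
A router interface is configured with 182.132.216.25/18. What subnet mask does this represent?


/18 means 18 network bits, 14 host bits
Binary: 11111111111111111100000000000000
Mask: 255.255.192.0


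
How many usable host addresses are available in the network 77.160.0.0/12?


Host bits = 32 - 12 = 20
Total addresses = 2^20 = 1048576
Usable = total - 2 (network and broadcast)
Usable hosts: 1048574


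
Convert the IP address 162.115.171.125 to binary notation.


162 = 10100010
115 = 01110011
171 = 10101011
125 = 01111101
Binary: 10100010.01110011.10101011.01111101


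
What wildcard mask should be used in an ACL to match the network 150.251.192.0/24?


Subnet mask: 255.255.255.0
Wildcard = 255.255.255.255 - subnet mask
255 - 255 = 0
255 - 255 = 0
255 - 255 = 0
255 - 0 = 255
Wildcard: 0.0.0.255


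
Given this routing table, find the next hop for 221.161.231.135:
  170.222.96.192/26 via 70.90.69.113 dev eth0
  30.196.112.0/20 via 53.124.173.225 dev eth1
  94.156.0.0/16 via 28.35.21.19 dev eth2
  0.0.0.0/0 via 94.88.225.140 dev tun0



Longest prefix match for 221.161.231.135:
  /26 170.222.96.192: no
  /20 30.196.112.0: no
  /16 94.156.0.0: no
  /0 0.0.0.0: MATCH
Selected: next-hop 94.88.225.140 via tun0 (matched /0)


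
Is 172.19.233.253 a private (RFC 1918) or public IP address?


RFC 1918 private ranges:
  10.0.0.0/8 (10.0.0.0 - 10.255.255.255)
  172.16.0.0/12 (172.16.0.0 - 172.31.255.255)
  192.168.0.0/16 (192.168.0.0 - 192.168.255.255)
Private (in 172.16.0.0/12)


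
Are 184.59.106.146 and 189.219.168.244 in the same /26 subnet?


Mask: 255.255.255.192
184.59.106.146 AND mask = 184.59.106.128
189.219.168.244 AND mask = 189.219.168.192
No, different subnets (184.59.106.128 vs 189.219.168.192)


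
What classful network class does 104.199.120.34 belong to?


First octet: 104
Binary: 01101000
0xxxxxxx -> Class A (1-126)
Class A, default mask 255.0.0.0 (/8)


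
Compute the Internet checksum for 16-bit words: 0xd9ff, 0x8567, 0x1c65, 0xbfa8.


Sum all words (with carry folding):
+ 0xd9ff = 0xd9ff
+ 0x8567 = 0x5f67
+ 0x1c65 = 0x7bcc
+ 0xbfa8 = 0x3b75
One's complement: ~0x3b75
Checksum = 0xc48a


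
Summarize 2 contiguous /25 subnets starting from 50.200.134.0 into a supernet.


Original prefix: /25
Number of subnets: 2 = 2^1
New prefix = 25 - 1 = 24
Supernet: 50.200.134.0/24


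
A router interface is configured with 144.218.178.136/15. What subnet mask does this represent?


/15 means 15 network bits, 17 host bits
Binary: 11111111111111100000000000000000
Mask: 255.254.0.0


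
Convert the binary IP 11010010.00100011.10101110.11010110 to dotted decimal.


11010010 = 210
00100011 = 35
10101110 = 174
11010110 = 214
IP: 210.35.174.214


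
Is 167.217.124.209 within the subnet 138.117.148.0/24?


Subnet network: 138.117.148.0
Test IP AND mask: 167.217.124.0
No, 167.217.124.209 is not in 138.117.148.0/24


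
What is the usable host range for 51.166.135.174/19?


Network: 51.166.128.0
Broadcast: 51.166.159.255
First usable = network + 1
Last usable = broadcast - 1
Range: 51.166.128.1 to 51.166.159.254


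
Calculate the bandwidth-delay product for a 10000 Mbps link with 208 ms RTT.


BDP = bandwidth * RTT
= 10000 Mbps * 208 ms
= 10000 * 1e6 * 208 / 1000 bits
= 2080000000 bits
= 260000000 bytes
= 253906.25 KB
BDP = 2080000000 bits (260000000 bytes)


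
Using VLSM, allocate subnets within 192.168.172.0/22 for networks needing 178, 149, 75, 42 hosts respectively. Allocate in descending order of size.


178 hosts -> /24 (254 usable): 192.168.172.0/24
149 hosts -> /24 (254 usable): 192.168.173.0/24
75 hosts -> /25 (126 usable): 192.168.174.0/25
42 hosts -> /26 (62 usable): 192.168.174.128/26
Allocation: 192.168.172.0/24 (178 hosts, 254 usable); 192.168.173.0/24 (149 hosts, 254 usable); 192.168.174.0/25 (75 hosts, 126 usable); 192.168.174.128/26 (42 hosts, 62 usable)


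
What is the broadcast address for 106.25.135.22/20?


Network: 106.25.128.0/20
Host bits = 12
Set all host bits to 1:
Broadcast: 106.25.143.255


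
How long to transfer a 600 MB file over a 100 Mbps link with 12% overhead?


Effective throughput = 100 * (1 - 12/100) = 88 Mbps
File size in Mb = 600 * 8 = 4800 Mb
Time = 4800 / 88
Time = 54.5455 seconds


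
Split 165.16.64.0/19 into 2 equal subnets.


New prefix = 19 + 1 = 20
Each subnet has 4096 addresses
  165.16.64.0/20
  165.16.80.0/20
Subnets: 165.16.64.0/20, 165.16.80.0/20


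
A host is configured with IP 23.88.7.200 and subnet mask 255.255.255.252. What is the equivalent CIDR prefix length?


Binary: 11111111.11111111.11111111.11111100
Count leading 1s
Prefix: /30


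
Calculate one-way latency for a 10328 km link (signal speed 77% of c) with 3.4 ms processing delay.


Speed = 0.77 * 3e5 km/s = 231000 km/s
Propagation delay = 10328 / 231000 = 0.0447 s = 44.71 ms
Processing delay = 3.4 ms
Total one-way latency = 48.11 ms


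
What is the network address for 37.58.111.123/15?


IP:   00100101.00111010.01101111.01111011
Mask: 11111111.11111110.00000000.00000000
AND operation:
Net:  00100101.00111010.00000000.00000000
Network: 37.58.0.0/15


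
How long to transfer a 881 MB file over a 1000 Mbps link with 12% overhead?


Effective throughput = 1000 * (1 - 12/100) = 880 Mbps
File size in Mb = 881 * 8 = 7048 Mb
Time = 7048 / 880
Time = 8.0091 seconds


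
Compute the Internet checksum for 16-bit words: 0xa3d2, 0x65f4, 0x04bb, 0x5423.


Sum all words (with carry folding):
+ 0xa3d2 = 0xa3d2
+ 0x65f4 = 0x09c7
+ 0x04bb = 0x0e82
+ 0x5423 = 0x62a5
One's complement: ~0x62a5
Checksum = 0x9d5a


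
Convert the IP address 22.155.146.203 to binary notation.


22 = 00010110
155 = 10011011
146 = 10010010
203 = 11001011
Binary: 00010110.10011011.10010010.11001011


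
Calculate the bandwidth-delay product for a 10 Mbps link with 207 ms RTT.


BDP = bandwidth * RTT
= 10 Mbps * 207 ms
= 10 * 1e6 * 207 / 1000 bits
= 2070000 bits
= 258750 bytes
= 252.6855 KB
BDP = 2070000 bits (258750 bytes)


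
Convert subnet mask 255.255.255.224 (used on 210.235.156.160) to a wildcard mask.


Subnet mask: 255.255.255.224
Wildcard = 255.255.255.255 - subnet mask
255 - 255 = 0
255 - 255 = 0
255 - 255 = 0
255 - 224 = 31
Wildcard: 0.0.0.31


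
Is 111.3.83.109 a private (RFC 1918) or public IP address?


RFC 1918 private ranges:
  10.0.0.0/8 (10.0.0.0 - 10.255.255.255)
  172.16.0.0/12 (172.16.0.0 - 172.31.255.255)
  192.168.0.0/16 (192.168.0.0 - 192.168.255.255)
Public (not in any RFC 1918 range)


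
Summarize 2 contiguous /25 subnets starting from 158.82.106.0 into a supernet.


Original prefix: /25
Number of subnets: 2 = 2^1
New prefix = 25 - 1 = 24
Supernet: 158.82.106.0/24


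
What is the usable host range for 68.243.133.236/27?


Network: 68.243.133.224
Broadcast: 68.243.133.255
First usable = network + 1
Last usable = broadcast - 1
Range: 68.243.133.225 to 68.243.133.254


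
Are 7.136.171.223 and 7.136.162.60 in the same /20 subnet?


Mask: 255.255.240.0
7.136.171.223 AND mask = 7.136.160.0
7.136.162.60 AND mask = 7.136.160.0
Yes, same subnet (7.136.160.0)


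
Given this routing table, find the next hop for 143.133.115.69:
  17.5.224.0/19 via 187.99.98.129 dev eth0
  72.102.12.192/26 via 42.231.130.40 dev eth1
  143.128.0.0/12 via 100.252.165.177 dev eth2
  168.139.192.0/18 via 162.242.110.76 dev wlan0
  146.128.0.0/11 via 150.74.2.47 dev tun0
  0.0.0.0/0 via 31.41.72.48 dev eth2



Longest prefix match for 143.133.115.69:
  /19 17.5.224.0: no
  /26 72.102.12.192: no
  /12 143.128.0.0: MATCH
  /18 168.139.192.0: no
  /11 146.128.0.0: no
  /0 0.0.0.0: MATCH
Selected: next-hop 100.252.165.177 via eth2 (matched /12)


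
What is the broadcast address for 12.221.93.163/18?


Network: 12.221.64.0/18
Host bits = 14
Set all host bits to 1:
Broadcast: 12.221.127.255


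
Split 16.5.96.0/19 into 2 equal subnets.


New prefix = 19 + 1 = 20
Each subnet has 4096 addresses
  16.5.96.0/20
  16.5.112.0/20
Subnets: 16.5.96.0/20, 16.5.112.0/20


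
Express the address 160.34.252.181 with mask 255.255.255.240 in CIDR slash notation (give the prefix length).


Binary: 11111111.11111111.11111111.11110000
Count leading 1s
Prefix: /28


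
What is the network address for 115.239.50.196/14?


IP:   01110011.11101111.00110010.11000100
Mask: 11111111.11111100.00000000.00000000
AND operation:
Net:  01110011.11101100.00000000.00000000
Network: 115.236.0.0/14


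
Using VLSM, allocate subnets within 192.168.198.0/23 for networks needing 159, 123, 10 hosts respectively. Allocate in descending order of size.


159 hosts -> /24 (254 usable): 192.168.198.0/24
123 hosts -> /25 (126 usable): 192.168.199.0/25
10 hosts -> /28 (14 usable): 192.168.199.128/28
Allocation: 192.168.198.0/24 (159 hosts, 254 usable); 192.168.199.0/25 (123 hosts, 126 usable); 192.168.199.128/28 (10 hosts, 14 usable)


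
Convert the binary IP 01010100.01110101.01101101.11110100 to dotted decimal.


01010100 = 84
01110101 = 117
01101101 = 109
11110100 = 244
IP: 84.117.109.244


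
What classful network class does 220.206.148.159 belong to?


First octet: 220
Binary: 11011100
110xxxxx -> Class C (192-223)
Class C, default mask 255.255.255.0 (/24)


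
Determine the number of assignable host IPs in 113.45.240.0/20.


Host bits = 32 - 20 = 12
Total addresses = 2^12 = 4096
Usable = total - 2 (network and broadcast)
Usable hosts: 4094


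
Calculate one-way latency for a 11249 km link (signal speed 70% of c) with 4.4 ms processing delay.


Speed = 0.7 * 3e5 km/s = 210000 km/s
Propagation delay = 11249 / 210000 = 0.0536 s = 53.5667 ms
Processing delay = 4.4 ms
Total one-way latency = 57.9667 ms


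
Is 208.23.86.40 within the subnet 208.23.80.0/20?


Subnet network: 208.23.80.0
Test IP AND mask: 208.23.80.0
Yes, 208.23.86.40 is in 208.23.80.0/20


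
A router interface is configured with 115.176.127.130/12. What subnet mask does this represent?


/12 means 12 network bits, 20 host bits
Binary: 11111111111100000000000000000000
Mask: 255.240.0.0


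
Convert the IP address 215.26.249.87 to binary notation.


215 = 11010111
26 = 00011010
249 = 11111001
87 = 01010111
Binary: 11010111.00011010.11111001.01010111


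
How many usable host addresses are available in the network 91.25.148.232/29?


Host bits = 32 - 29 = 3
Total addresses = 2^3 = 8
Usable = total - 2 (network and broadcast)
Usable hosts: 6


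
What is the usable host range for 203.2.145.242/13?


Network: 203.0.0.0
Broadcast: 203.7.255.255
First usable = network + 1
Last usable = broadcast - 1
Range: 203.0.0.1 to 203.7.255.254


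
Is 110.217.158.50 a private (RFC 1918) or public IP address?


RFC 1918 private ranges:
  10.0.0.0/8 (10.0.0.0 - 10.255.255.255)
  172.16.0.0/12 (172.16.0.0 - 172.31.255.255)
  192.168.0.0/16 (192.168.0.0 - 192.168.255.255)
Public (not in any RFC 1918 range)


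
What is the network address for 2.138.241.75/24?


IP:   00000010.10001010.11110001.01001011
Mask: 11111111.11111111.11111111.00000000
AND operation:
Net:  00000010.10001010.11110001.00000000
Network: 2.138.241.0/24


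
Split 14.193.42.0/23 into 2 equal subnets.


New prefix = 23 + 1 = 24
Each subnet has 256 addresses
  14.193.42.0/24
  14.193.43.0/24
Subnets: 14.193.42.0/24, 14.193.43.0/24


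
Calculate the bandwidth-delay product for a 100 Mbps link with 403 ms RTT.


BDP = bandwidth * RTT
= 100 Mbps * 403 ms
= 100 * 1e6 * 403 / 1000 bits
= 40300000 bits
= 5037500 bytes
= 4919.4336 KB
BDP = 40300000 bits (5037500 bytes)


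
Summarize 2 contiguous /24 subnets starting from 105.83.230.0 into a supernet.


Original prefix: /24
Number of subnets: 2 = 2^1
New prefix = 24 - 1 = 23
Supernet: 105.83.230.0/23


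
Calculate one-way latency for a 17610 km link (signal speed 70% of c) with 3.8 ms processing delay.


Speed = 0.7 * 3e5 km/s = 210000 km/s
Propagation delay = 17610 / 210000 = 0.0839 s = 83.8571 ms
Processing delay = 3.8 ms
Total one-way latency = 87.6571 ms


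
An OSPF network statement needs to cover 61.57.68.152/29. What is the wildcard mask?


Subnet mask: 255.255.255.248
Wildcard = 255.255.255.255 - subnet mask
255 - 255 = 0
255 - 255 = 0
255 - 255 = 0
255 - 248 = 7
Wildcard: 0.0.0.7


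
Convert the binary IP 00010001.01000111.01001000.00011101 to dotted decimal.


00010001 = 17
01000111 = 71
01001000 = 72
00011101 = 29
IP: 17.71.72.29


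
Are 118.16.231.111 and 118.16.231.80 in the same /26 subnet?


Mask: 255.255.255.192
118.16.231.111 AND mask = 118.16.231.64
118.16.231.80 AND mask = 118.16.231.64
Yes, same subnet (118.16.231.64)


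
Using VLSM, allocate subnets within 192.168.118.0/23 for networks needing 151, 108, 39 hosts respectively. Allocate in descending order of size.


151 hosts -> /24 (254 usable): 192.168.118.0/24
108 hosts -> /25 (126 usable): 192.168.119.0/25
39 hosts -> /26 (62 usable): 192.168.119.128/26
Allocation: 192.168.118.0/24 (151 hosts, 254 usable); 192.168.119.0/25 (108 hosts, 126 usable); 192.168.119.128/26 (39 hosts, 62 usable)


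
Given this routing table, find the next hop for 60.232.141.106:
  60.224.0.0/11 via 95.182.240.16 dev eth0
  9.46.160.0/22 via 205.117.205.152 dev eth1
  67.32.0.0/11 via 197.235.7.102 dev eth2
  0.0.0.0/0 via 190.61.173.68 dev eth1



Longest prefix match for 60.232.141.106:
  /11 60.224.0.0: MATCH
  /22 9.46.160.0: no
  /11 67.32.0.0: no
  /0 0.0.0.0: MATCH
Selected: next-hop 95.182.240.16 via eth0 (matched /11)


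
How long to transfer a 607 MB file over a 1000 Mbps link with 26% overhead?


Effective throughput = 1000 * (1 - 26/100) = 740 Mbps
File size in Mb = 607 * 8 = 4856 Mb
Time = 4856 / 740
Time = 6.5622 seconds


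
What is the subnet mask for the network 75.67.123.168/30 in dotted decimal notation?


/30 means 30 network bits, 2 host bits
Binary: 11111111111111111111111111111100
Mask: 255.255.255.252


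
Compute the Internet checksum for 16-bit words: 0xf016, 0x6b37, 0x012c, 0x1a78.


Sum all words (with carry folding):
+ 0xf016 = 0xf016
+ 0x6b37 = 0x5b4e
+ 0x012c = 0x5c7a
+ 0x1a78 = 0x76f2
One's complement: ~0x76f2
Checksum = 0x890d


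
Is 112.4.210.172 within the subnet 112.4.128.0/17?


Subnet network: 112.4.128.0
Test IP AND mask: 112.4.128.0
Yes, 112.4.210.172 is in 112.4.128.0/17


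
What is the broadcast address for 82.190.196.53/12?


Network: 82.176.0.0/12
Host bits = 20
Set all host bits to 1:
Broadcast: 82.191.255.255


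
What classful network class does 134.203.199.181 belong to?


First octet: 134
Binary: 10000110
10xxxxxx -> Class B (128-191)
Class B, default mask 255.255.0.0 (/16)


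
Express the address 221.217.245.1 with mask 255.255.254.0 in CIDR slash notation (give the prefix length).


Binary: 11111111.11111111.11111110.00000000
Count leading 1s
Prefix: /23


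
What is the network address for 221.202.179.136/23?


IP:   11011101.11001010.10110011.10001000
Mask: 11111111.11111111.11111110.00000000
AND operation:
Net:  11011101.11001010.10110010.00000000
Network: 221.202.178.0/23


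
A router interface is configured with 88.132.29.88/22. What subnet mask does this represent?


/22 means 22 network bits, 10 host bits
Binary: 11111111111111111111110000000000
Mask: 255.255.252.0


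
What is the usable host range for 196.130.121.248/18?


Network: 196.130.64.0
Broadcast: 196.130.127.255
First usable = network + 1
Last usable = broadcast - 1
Range: 196.130.64.1 to 196.130.127.254


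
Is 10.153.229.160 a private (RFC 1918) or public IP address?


RFC 1918 private ranges:
  10.0.0.0/8 (10.0.0.0 - 10.255.255.255)
  172.16.0.0/12 (172.16.0.0 - 172.31.255.255)
  192.168.0.0/16 (192.168.0.0 - 192.168.255.255)
Private (in 10.0.0.0/8)


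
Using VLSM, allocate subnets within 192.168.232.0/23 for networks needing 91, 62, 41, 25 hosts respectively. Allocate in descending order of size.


91 hosts -> /25 (126 usable): 192.168.232.0/25
62 hosts -> /26 (62 usable): 192.168.232.128/26
41 hosts -> /26 (62 usable): 192.168.232.192/26
25 hosts -> /27 (30 usable): 192.168.233.0/27
Allocation: 192.168.232.0/25 (91 hosts, 126 usable); 192.168.232.128/26 (62 hosts, 62 usable); 192.168.232.192/26 (41 hosts, 62 usable); 192.168.233.0/27 (25 hosts, 30 usable)


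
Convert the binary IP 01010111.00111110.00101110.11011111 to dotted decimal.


01010111 = 87
00111110 = 62
00101110 = 46
11011111 = 223
IP: 87.62.46.223


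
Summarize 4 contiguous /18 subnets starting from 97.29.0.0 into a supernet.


Original prefix: /18
Number of subnets: 4 = 2^2
New prefix = 18 - 2 = 16
Supernet: 97.29.0.0/16


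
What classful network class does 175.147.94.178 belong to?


First octet: 175
Binary: 10101111
10xxxxxx -> Class B (128-191)
Class B, default mask 255.255.0.0 (/16)


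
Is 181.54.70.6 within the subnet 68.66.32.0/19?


Subnet network: 68.66.32.0
Test IP AND mask: 181.54.64.0
No, 181.54.70.6 is not in 68.66.32.0/19


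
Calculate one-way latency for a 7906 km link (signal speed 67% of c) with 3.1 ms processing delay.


Speed = 0.67 * 3e5 km/s = 201000 km/s
Propagation delay = 7906 / 201000 = 0.0393 s = 39.3333 ms
Processing delay = 3.1 ms
Total one-way latency = 42.4333 ms


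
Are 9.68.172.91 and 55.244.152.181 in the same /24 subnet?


Mask: 255.255.255.0
9.68.172.91 AND mask = 9.68.172.0
55.244.152.181 AND mask = 55.244.152.0
No, different subnets (9.68.172.0 vs 55.244.152.0)


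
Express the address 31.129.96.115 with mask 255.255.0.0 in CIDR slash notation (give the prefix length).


Binary: 11111111.11111111.00000000.00000000
Count leading 1s
Prefix: /16


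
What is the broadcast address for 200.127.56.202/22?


Network: 200.127.56.0/22
Host bits = 10
Set all host bits to 1:
Broadcast: 200.127.59.255


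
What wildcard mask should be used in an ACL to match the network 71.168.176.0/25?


Subnet mask: 255.255.255.128
Wildcard = 255.255.255.255 - subnet mask
255 - 255 = 0
255 - 255 = 0
255 - 255 = 0
255 - 128 = 127
Wildcard: 0.0.0.127


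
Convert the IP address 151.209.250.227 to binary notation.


151 = 10010111
209 = 11010001
250 = 11111010
227 = 11100011
Binary: 10010111.11010001.11111010.11100011


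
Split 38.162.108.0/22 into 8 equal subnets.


New prefix = 22 + 3 = 25
Each subnet has 128 addresses
  38.162.108.0/25
  38.162.108.128/25
  38.162.109.0/25
  38.162.109.128/25
  38.162.110.0/25
  38.162.110.128/25
  38.162.111.0/25
  38.162.111.128/25
Subnets: 38.162.108.0/25, 38.162.108.128/25, 38.162.109.0/25, 38.162.109.128/25, 38.162.110.0/25, 38.162.110.128/25, 38.162.111.0/25, 38.162.111.128/25


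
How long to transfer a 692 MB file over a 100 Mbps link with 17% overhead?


Effective throughput = 100 * (1 - 17/100) = 83 Mbps
File size in Mb = 692 * 8 = 5536 Mb
Time = 5536 / 83
Time = 66.6988 seconds


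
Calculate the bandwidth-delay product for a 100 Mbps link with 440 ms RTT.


BDP = bandwidth * RTT
= 100 Mbps * 440 ms
= 100 * 1e6 * 440 / 1000 bits
= 44000000 bits
= 5500000 bytes
= 5371.0938 KB
BDP = 44000000 bits (5500000 bytes)


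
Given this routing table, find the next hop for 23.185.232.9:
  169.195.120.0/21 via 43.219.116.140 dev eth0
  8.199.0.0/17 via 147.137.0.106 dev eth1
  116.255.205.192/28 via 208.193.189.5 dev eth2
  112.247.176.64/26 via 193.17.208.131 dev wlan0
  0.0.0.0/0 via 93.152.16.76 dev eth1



Longest prefix match for 23.185.232.9:
  /21 169.195.120.0: no
  /17 8.199.0.0: no
  /28 116.255.205.192: no
  /26 112.247.176.64: no
  /0 0.0.0.0: MATCH
Selected: next-hop 93.152.16.76 via eth1 (matched /0)


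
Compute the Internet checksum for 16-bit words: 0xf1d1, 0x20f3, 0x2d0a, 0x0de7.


Sum all words (with carry folding):
+ 0xf1d1 = 0xf1d1
+ 0x20f3 = 0x12c5
+ 0x2d0a = 0x3fcf
+ 0x0de7 = 0x4db6
One's complement: ~0x4db6
Checksum = 0xb249


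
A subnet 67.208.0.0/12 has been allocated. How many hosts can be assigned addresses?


Host bits = 32 - 12 = 20
Total addresses = 2^20 = 1048576
Usable = total - 2 (network and broadcast)
Usable hosts: 1048574


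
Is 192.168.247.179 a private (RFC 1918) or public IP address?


RFC 1918 private ranges:
  10.0.0.0/8 (10.0.0.0 - 10.255.255.255)
  172.16.0.0/12 (172.16.0.0 - 172.31.255.255)
  192.168.0.0/16 (192.168.0.0 - 192.168.255.255)
Private (in 192.168.0.0/16)


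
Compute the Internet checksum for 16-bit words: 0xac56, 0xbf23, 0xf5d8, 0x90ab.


Sum all words (with carry folding):
+ 0xac56 = 0xac56
+ 0xbf23 = 0x6b7a
+ 0xf5d8 = 0x6153
+ 0x90ab = 0xf1fe
One's complement: ~0xf1fe
Checksum = 0x0e01


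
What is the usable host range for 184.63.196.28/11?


Network: 184.32.0.0
Broadcast: 184.63.255.255
First usable = network + 1
Last usable = broadcast - 1
Range: 184.32.0.1 to 184.63.255.254


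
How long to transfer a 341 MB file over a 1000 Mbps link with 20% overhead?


Effective throughput = 1000 * (1 - 20/100) = 800 Mbps
File size in Mb = 341 * 8 = 2728 Mb
Time = 2728 / 800
Time = 3.41 seconds


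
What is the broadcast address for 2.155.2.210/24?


Network: 2.155.2.0/24
Host bits = 8
Set all host bits to 1:
Broadcast: 2.155.2.255


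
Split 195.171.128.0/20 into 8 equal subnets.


New prefix = 20 + 3 = 23
Each subnet has 512 addresses
  195.171.128.0/23
  195.171.130.0/23
  195.171.132.0/23
  195.171.134.0/23
  195.171.136.0/23
  195.171.138.0/23
  195.171.140.0/23
  195.171.142.0/23
Subnets: 195.171.128.0/23, 195.171.130.0/23, 195.171.132.0/23, 195.171.134.0/23, 195.171.136.0/23, 195.171.138.0/23, 195.171.140.0/23, 195.171.142.0/23


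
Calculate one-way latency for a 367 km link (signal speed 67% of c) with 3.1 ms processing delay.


Speed = 0.67 * 3e5 km/s = 201000 km/s
Propagation delay = 367 / 201000 = 0.0018 s = 1.8259 ms
Processing delay = 3.1 ms
Total one-way latency = 4.9259 ms


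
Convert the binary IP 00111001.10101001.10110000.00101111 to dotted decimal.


00111001 = 57
10101001 = 169
10110000 = 176
00101111 = 47
IP: 57.169.176.47


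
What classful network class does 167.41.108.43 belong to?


First octet: 167
Binary: 10100111
10xxxxxx -> Class B (128-191)
Class B, default mask 255.255.0.0 (/16)


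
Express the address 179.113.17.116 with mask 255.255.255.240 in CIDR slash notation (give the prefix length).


Binary: 11111111.11111111.11111111.11110000
Count leading 1s
Prefix: /28


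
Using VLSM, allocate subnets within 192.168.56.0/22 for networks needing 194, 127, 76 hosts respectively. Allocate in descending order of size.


194 hosts -> /24 (254 usable): 192.168.56.0/24
127 hosts -> /24 (254 usable): 192.168.57.0/24
76 hosts -> /25 (126 usable): 192.168.58.0/25
Allocation: 192.168.56.0/24 (194 hosts, 254 usable); 192.168.57.0/24 (127 hosts, 254 usable); 192.168.58.0/25 (76 hosts, 126 usable)


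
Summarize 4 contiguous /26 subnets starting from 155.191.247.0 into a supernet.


Original prefix: /26
Number of subnets: 4 = 2^2
New prefix = 26 - 2 = 24
Supernet: 155.191.247.0/24


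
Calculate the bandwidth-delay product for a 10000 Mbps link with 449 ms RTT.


BDP = bandwidth * RTT
= 10000 Mbps * 449 ms
= 10000 * 1e6 * 449 / 1000 bits
= 4490000000 bits
= 561250000 bytes
= 548095.7031 KB
BDP = 4490000000 bits (561250000 bytes)


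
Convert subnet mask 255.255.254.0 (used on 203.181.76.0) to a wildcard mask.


Subnet mask: 255.255.254.0
Wildcard = 255.255.255.255 - subnet mask
255 - 255 = 0
255 - 255 = 0
255 - 254 = 1
255 - 0 = 255
Wildcard: 0.0.1.255


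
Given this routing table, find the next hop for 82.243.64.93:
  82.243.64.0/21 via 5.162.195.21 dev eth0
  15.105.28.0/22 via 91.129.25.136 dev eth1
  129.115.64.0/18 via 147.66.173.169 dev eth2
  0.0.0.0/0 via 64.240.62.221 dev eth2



Longest prefix match for 82.243.64.93:
  /21 82.243.64.0: MATCH
  /22 15.105.28.0: no
  /18 129.115.64.0: no
  /0 0.0.0.0: MATCH
Selected: next-hop 5.162.195.21 via eth0 (matched /21)


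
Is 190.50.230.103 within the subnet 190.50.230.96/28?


Subnet network: 190.50.230.96
Test IP AND mask: 190.50.230.96
Yes, 190.50.230.103 is in 190.50.230.96/28


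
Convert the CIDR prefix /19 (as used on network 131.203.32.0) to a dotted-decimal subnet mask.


/19 means 19 network bits, 13 host bits
Binary: 11111111111111111110000000000000
Mask: 255.255.224.0


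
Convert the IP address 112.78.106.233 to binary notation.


112 = 01110000
78 = 01001110
106 = 01101010
233 = 11101001
Binary: 01110000.01001110.01101010.11101001


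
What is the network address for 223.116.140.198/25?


IP:   11011111.01110100.10001100.11000110
Mask: 11111111.11111111.11111111.10000000
AND operation:
Net:  11011111.01110100.10001100.10000000
Network: 223.116.140.128/25


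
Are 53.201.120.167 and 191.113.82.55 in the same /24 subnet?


Mask: 255.255.255.0
53.201.120.167 AND mask = 53.201.120.0
191.113.82.55 AND mask = 191.113.82.0
No, different subnets (53.201.120.0 vs 191.113.82.0)


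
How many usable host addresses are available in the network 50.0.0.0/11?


Host bits = 32 - 11 = 21
Total addresses = 2^21 = 2097152
Usable = total - 2 (network and broadcast)
Usable hosts: 2097150


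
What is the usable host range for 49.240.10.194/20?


Network: 49.240.0.0
Broadcast: 49.240.15.255
First usable = network + 1
Last usable = broadcast - 1
Range: 49.240.0.1 to 49.240.15.254


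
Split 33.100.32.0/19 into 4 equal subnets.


New prefix = 19 + 2 = 21
Each subnet has 2048 addresses
  33.100.32.0/21
  33.100.40.0/21
  33.100.48.0/21
  33.100.56.0/21
Subnets: 33.100.32.0/21, 33.100.40.0/21, 33.100.48.0/21, 33.100.56.0/21


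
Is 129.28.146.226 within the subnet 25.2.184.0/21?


Subnet network: 25.2.184.0
Test IP AND mask: 129.28.144.0
No, 129.28.146.226 is not in 25.2.184.0/21


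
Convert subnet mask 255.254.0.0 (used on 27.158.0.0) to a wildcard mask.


Subnet mask: 255.254.0.0
Wildcard = 255.255.255.255 - subnet mask
255 - 255 = 0
255 - 254 = 1
255 - 0 = 255
255 - 0 = 255
Wildcard: 0.1.255.255


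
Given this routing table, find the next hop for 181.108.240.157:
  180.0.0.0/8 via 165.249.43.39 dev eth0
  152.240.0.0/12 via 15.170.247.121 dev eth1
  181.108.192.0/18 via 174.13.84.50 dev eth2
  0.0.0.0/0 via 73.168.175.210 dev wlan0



Longest prefix match for 181.108.240.157:
  /8 180.0.0.0: no
  /12 152.240.0.0: no
  /18 181.108.192.0: MATCH
  /0 0.0.0.0: MATCH
Selected: next-hop 174.13.84.50 via eth2 (matched /18)


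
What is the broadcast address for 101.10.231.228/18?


Network: 101.10.192.0/18
Host bits = 14
Set all host bits to 1:
Broadcast: 101.10.255.255


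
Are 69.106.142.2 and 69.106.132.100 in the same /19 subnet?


Mask: 255.255.224.0
69.106.142.2 AND mask = 69.106.128.0
69.106.132.100 AND mask = 69.106.128.0
Yes, same subnet (69.106.128.0)


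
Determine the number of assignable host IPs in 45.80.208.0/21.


Host bits = 32 - 21 = 11
Total addresses = 2^11 = 2048
Usable = total - 2 (network and broadcast)
Usable hosts: 2046


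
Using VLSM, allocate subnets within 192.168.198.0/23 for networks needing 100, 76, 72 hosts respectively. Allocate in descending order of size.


100 hosts -> /25 (126 usable): 192.168.198.0/25
76 hosts -> /25 (126 usable): 192.168.198.128/25
72 hosts -> /25 (126 usable): 192.168.199.0/25
Allocation: 192.168.198.0/25 (100 hosts, 126 usable); 192.168.198.128/25 (76 hosts, 126 usable); 192.168.199.0/25 (72 hosts, 126 usable)


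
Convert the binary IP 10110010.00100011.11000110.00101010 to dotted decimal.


10110010 = 178
00100011 = 35
11000110 = 198
00101010 = 42
IP: 178.35.198.42


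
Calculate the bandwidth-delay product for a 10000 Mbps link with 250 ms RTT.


BDP = bandwidth * RTT
= 10000 Mbps * 250 ms
= 10000 * 1e6 * 250 / 1000 bits
= 2500000000 bits
= 312500000 bytes
= 305175.7812 KB
BDP = 2500000000 bits (312500000 bytes)


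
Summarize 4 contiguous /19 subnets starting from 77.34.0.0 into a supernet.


Original prefix: /19
Number of subnets: 4 = 2^2
New prefix = 19 - 2 = 17
Supernet: 77.34.0.0/17


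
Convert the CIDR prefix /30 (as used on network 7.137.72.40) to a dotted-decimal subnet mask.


/30 means 30 network bits, 2 host bits
Binary: 11111111111111111111111111111100
Mask: 255.255.255.252


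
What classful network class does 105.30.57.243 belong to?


First octet: 105
Binary: 01101001
0xxxxxxx -> Class A (1-126)
Class A, default mask 255.0.0.0 (/8)


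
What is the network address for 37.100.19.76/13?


IP:   00100101.01100100.00010011.01001100
Mask: 11111111.11111000.00000000.00000000
AND operation:
Net:  00100101.01100000.00000000.00000000
Network: 37.96.0.0/13


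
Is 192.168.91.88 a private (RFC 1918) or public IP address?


RFC 1918 private ranges:
  10.0.0.0/8 (10.0.0.0 - 10.255.255.255)
  172.16.0.0/12 (172.16.0.0 - 172.31.255.255)
  192.168.0.0/16 (192.168.0.0 - 192.168.255.255)
Private (in 192.168.0.0/16)


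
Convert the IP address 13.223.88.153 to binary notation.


13 = 00001101
223 = 11011111
88 = 01011000
153 = 10011001
Binary: 00001101.11011111.01011000.10011001


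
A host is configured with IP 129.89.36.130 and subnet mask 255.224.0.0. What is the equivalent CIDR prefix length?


Binary: 11111111.11100000.00000000.00000000
Count leading 1s
Prefix: /11


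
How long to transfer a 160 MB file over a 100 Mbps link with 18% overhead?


Effective throughput = 100 * (1 - 18/100) = 82 Mbps
File size in Mb = 160 * 8 = 1280 Mb
Time = 1280 / 82
Time = 15.6098 seconds


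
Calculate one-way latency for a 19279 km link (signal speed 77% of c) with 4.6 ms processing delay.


Speed = 0.77 * 3e5 km/s = 231000 km/s
Propagation delay = 19279 / 231000 = 0.0835 s = 83.4589 ms
Processing delay = 4.6 ms
Total one-way latency = 88.0589 ms


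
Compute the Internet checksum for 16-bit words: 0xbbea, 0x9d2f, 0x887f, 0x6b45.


Sum all words (with carry folding):
+ 0xbbea = 0xbbea
+ 0x9d2f = 0x591a
+ 0x887f = 0xe199
+ 0x6b45 = 0x4cdf
One's complement: ~0x4cdf
Checksum = 0xb320


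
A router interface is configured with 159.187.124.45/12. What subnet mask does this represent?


/12 means 12 network bits, 20 host bits
Binary: 11111111111100000000000000000000
Mask: 255.240.0.0


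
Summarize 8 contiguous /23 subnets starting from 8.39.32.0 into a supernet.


Original prefix: /23
Number of subnets: 8 = 2^3
New prefix = 23 - 3 = 20
Supernet: 8.39.32.0/20


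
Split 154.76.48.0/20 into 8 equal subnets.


New prefix = 20 + 3 = 23
Each subnet has 512 addresses
  154.76.48.0/23
  154.76.50.0/23
  154.76.52.0/23
  154.76.54.0/23
  154.76.56.0/23
  154.76.58.0/23
  154.76.60.0/23
  154.76.62.0/23
Subnets: 154.76.48.0/23, 154.76.50.0/23, 154.76.52.0/23, 154.76.54.0/23, 154.76.56.0/23, 154.76.58.0/23, 154.76.60.0/23, 154.76.62.0/23


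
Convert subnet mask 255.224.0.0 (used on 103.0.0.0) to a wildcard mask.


Subnet mask: 255.224.0.0
Wildcard = 255.255.255.255 - subnet mask
255 - 255 = 0
255 - 224 = 31
255 - 0 = 255
255 - 0 = 255
Wildcard: 0.31.255.255


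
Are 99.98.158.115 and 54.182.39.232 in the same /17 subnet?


Mask: 255.255.128.0
99.98.158.115 AND mask = 99.98.128.0
54.182.39.232 AND mask = 54.182.0.0
No, different subnets (99.98.128.0 vs 54.182.0.0)


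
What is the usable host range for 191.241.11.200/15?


Network: 191.240.0.0
Broadcast: 191.241.255.255
First usable = network + 1
Last usable = broadcast - 1
Range: 191.240.0.1 to 191.241.255.254


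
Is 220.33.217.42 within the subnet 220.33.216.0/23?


Subnet network: 220.33.216.0
Test IP AND mask: 220.33.216.0
Yes, 220.33.217.42 is in 220.33.216.0/23


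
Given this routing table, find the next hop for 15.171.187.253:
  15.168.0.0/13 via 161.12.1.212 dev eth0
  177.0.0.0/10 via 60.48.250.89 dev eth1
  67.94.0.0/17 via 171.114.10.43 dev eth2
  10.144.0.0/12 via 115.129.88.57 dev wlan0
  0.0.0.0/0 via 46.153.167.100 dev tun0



Longest prefix match for 15.171.187.253:
  /13 15.168.0.0: MATCH
  /10 177.0.0.0: no
  /17 67.94.0.0: no
  /12 10.144.0.0: no
  /0 0.0.0.0: MATCH
Selected: next-hop 161.12.1.212 via eth0 (matched /13)


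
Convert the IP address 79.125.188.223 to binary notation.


79 = 01001111
125 = 01111101
188 = 10111100
223 = 11011111
Binary: 01001111.01111101.10111100.11011111


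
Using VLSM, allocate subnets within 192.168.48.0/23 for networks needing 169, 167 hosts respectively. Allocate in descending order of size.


169 hosts -> /24 (254 usable): 192.168.48.0/24
167 hosts -> /24 (254 usable): 192.168.49.0/24
Allocation: 192.168.48.0/24 (169 hosts, 254 usable); 192.168.49.0/24 (167 hosts, 254 usable)


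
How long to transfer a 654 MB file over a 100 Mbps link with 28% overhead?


Effective throughput = 100 * (1 - 28/100) = 72 Mbps
File size in Mb = 654 * 8 = 5232 Mb
Time = 5232 / 72
Time = 72.6667 seconds


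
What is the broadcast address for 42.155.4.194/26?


Network: 42.155.4.192/26
Host bits = 6
Set all host bits to 1:
Broadcast: 42.155.4.255


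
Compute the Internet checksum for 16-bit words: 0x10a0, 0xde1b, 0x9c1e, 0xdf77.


Sum all words (with carry folding):
+ 0x10a0 = 0x10a0
+ 0xde1b = 0xeebb
+ 0x9c1e = 0x8ada
+ 0xdf77 = 0x6a52
One's complement: ~0x6a52
Checksum = 0x95ad


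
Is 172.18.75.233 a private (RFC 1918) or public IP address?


RFC 1918 private ranges:
  10.0.0.0/8 (10.0.0.0 - 10.255.255.255)
  172.16.0.0/12 (172.16.0.0 - 172.31.255.255)
  192.168.0.0/16 (192.168.0.0 - 192.168.255.255)
Private (in 172.16.0.0/12)


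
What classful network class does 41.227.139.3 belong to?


First octet: 41
Binary: 00101001
0xxxxxxx -> Class A (1-126)
Class A, default mask 255.0.0.0 (/8)


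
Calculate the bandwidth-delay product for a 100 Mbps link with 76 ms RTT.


BDP = bandwidth * RTT
= 100 Mbps * 76 ms
= 100 * 1e6 * 76 / 1000 bits
= 7600000 bits
= 950000 bytes
= 927.7344 KB
BDP = 7600000 bits (950000 bytes)


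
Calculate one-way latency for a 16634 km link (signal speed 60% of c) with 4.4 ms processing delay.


Speed = 0.6 * 3e5 km/s = 180000 km/s
Propagation delay = 16634 / 180000 = 0.0924 s = 92.4111 ms
Processing delay = 4.4 ms
Total one-way latency = 96.8111 ms


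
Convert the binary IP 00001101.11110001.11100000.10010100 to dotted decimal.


00001101 = 13
11110001 = 241
11100000 = 224
10010100 = 148
IP: 13.241.224.148


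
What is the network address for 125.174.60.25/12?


IP:   01111101.10101110.00111100.00011001
Mask: 11111111.11110000.00000000.00000000
AND operation:
Net:  01111101.10100000.00000000.00000000
Network: 125.160.0.0/12


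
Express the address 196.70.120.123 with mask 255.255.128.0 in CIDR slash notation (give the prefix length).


Binary: 11111111.11111111.10000000.00000000
Count leading 1s
Prefix: /17


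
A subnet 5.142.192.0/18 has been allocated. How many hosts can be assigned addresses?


Host bits = 32 - 18 = 14
Total addresses = 2^14 = 16384
Usable = total - 2 (network and broadcast)
Usable hosts: 16382


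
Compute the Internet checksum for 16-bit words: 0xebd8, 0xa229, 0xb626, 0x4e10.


Sum all words (with carry folding):
+ 0xebd8 = 0xebd8
+ 0xa229 = 0x8e02
+ 0xb626 = 0x4429
+ 0x4e10 = 0x9239
One's complement: ~0x9239
Checksum = 0x6dc6
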